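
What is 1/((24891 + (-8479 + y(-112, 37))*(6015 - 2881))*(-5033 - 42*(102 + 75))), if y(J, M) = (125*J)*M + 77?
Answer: 1/20567046486259 ≈ 4.8621e-14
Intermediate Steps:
y(J, M) = 77 + 125*J*M (y(J, M) = 125*J*M + 77 = 77 + 125*J*M)
1/((24891 + (-8479 + y(-112, 37))*(6015 - 2881))*(-5033 - 42*(102 + 75))) = 1/((24891 + (-8479 + (77 + 125*(-112)*37))*(6015 - 2881))*(-5033 - 42*(102 + 75))) = 1/((24891 + (-8479 + (77 - 518000))*3134)*(-5033 - 42*177)) = 1/((24891 + (-8479 - 517923)*3134)*(-5033 - 7434)) = 1/((24891 - 526402*3134)*(-12467)) = 1/((24891 - 1649743868)*(-12467)) = 1/(-1649718977*(-12467)) = 1/20567046486259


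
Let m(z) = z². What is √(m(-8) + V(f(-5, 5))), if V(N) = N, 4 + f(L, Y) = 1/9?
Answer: √541/3 ≈ 7.7531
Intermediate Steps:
f(L, Y) = -35/9 (f(L, Y) = -4 + 1/9 = -4 + ⅑ = -35/9)
√(m(-8) + V(f(-5, 5))) = √((-8)² - 35/9) = √(64 - 35/9) = √(541/9) = √541/3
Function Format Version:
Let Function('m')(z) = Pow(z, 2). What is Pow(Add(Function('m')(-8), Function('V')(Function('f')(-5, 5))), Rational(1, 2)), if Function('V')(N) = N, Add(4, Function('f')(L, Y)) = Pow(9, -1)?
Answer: Mul(Rational(1, 3), Pow(541, Rational(1, 2))) ≈ 7.7531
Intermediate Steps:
Function('f')(L, Y) = Rational(-35, 9) (Function('f')(L, Y) = Add(-4, Pow(9, -1)) = Add(-4, Rational(1, 9)) = Rational(-35, 9))
Pow(Add(Function('m')(-8), Function('V')(Function('f')(-5, 5))), Rational(1, 2)) = Pow(Add(Pow(-8, 2), Rational(-35, 9)), Rational(1, 2)) = Pow(Add(64, Rational(-35, 9)), Rational(1, 2)) = Pow(Rational(541, 9), Rational(1, 2)) = Mul(Rational(1, 3), Pow(541, Rational(1, 2)))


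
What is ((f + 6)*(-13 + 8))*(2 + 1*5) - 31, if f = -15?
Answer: 284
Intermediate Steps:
((f + 6)*(-13 + 8))*(2 + 1*5) - 31 = ((-15 + 6)*(-13 + 8))*(2 + 1*5) - 31 = (-9*(-5))*(2 + 5) - 31 = 45*7 - 31 = 315 - 31 = 284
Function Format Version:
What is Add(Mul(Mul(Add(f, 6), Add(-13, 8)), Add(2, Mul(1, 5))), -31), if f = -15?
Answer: 284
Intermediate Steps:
Add(Mul(Mul(Add(f, 6), Add(-13, 8)), Add(2, Mul(1, 5))), -31) = Add(Mul(Mul(Add(-15, 6), Add(-13, 8)), Add(2, Mul(1, 5))), -31) = Add(Mul(Mul(-9, -5), Add(2, 5)), -31) = Add(Mul(45, 7), -31) = Add(315, -31) = 284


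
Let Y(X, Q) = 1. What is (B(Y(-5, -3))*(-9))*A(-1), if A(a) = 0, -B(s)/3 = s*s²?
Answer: 0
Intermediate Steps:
B(s) = -3*s³ (B(s) = -3*s*s² = -3*s³)
(B(Y(-5, -3))*(-9))*A(-1) = (-3*1³*(-9))*0 = (-3*1*(-9))*0 = -3*(-9)*0 = 27*0 = 0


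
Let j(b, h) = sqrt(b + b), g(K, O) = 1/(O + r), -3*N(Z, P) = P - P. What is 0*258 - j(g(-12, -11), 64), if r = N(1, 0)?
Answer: -I*sqrt(22)/11 ≈ -0.4264*I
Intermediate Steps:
N(Z, P) = 0 (N(Z, P) = -(P - P)/3 = -1/3*0 = 0)
r = 0
g(K, O) = 1/O (g(K, O) = 1/(O + 0) = 1/O)
j(b, h) = sqrt(2)*sqrt(b) (j(b, h) = sqrt(2*b) = sqrt(2)*sqrt(b))
0*258 - j(g(-12, -11), 64) = 0*258 - sqrt(2)*sqrt(1/(-11)) = 0 - sqrt(2)*sqrt(-1/11) = 0 - sqrt(2)*I*sqrt(11)/11 = 0 - I*sqrt(22)/11 = -I*sqrt(22)/11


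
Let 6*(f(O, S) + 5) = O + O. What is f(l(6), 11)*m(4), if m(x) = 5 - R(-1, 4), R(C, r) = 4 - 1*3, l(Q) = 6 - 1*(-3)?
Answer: -8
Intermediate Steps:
l(Q) = 9 (l(Q) = 6 + 3 = 9)
f(O, S) = -5 + O/3 (f(O, S) = -5 + (O + O)/6 = -5 + (2*O)/6 = -5 + O/3)
R(C, r) = 1 (R(C, r) = 4 - 3 = 1)
m(x) = 4 (m(x) = 5 - 1*1 = 5 - 1 = 4)
f(l(6), 11)*m(4) = (-5 + (1/3)*9)*4 = (-5 + 3)*4 = -2*4 = -8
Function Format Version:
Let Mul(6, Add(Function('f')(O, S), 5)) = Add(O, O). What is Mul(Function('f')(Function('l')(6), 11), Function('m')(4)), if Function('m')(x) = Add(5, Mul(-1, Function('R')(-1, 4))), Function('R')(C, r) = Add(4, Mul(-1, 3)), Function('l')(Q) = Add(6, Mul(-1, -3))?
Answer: -8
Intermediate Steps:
Function('l')(Q) = 9 (Function('l')(Q) = Add(6, 3) = 9)
Function('f')(O, S) = Add(-5, Mul(Rational(1, 3), O)) (Function('f')(O, S) = Add(-5, Mul(Rational(1, 6), Add(O, O))) = Add(-5, Mul(Rational(1, 6), Mul(2, O))) = Add(-5, Mul(Rational(1, 3), O)))
Function('R')(C, r) = 1 (Function('R')(C, r) = Add(4, -3) = 1)
Function('m')(x) = 4 (Function('m')(x) = Add(5, Mul(-1, 1)) = Add(5, -1) = 4)
Mul(Function('f')(Function('l')(6), 11), Function('m')(4)) = Mul(Add(-5, Mul(Rational(1, 3), 9)), 4) = Mul(Add(-5, 3), 4) = Mul(-2, 4) = -8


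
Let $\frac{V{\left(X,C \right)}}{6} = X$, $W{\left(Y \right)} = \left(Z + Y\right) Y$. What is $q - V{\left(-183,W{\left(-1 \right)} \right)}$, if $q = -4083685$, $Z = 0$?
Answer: $-4082587$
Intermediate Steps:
$W{\left(Y \right)} = Y^{2}$ ($W{\left(Y \right)} = \left(0 + Y\right) Y = Y Y = Y^{2}$)
$V{\left(X,C \right)} = 6 X$
$q - V{\left(-183,W{\left(-1 \right)} \right)} = -4083685 - 6 \left(-183\right) = -4083685 - -1098 = -4083685 + 1098 = -4082587$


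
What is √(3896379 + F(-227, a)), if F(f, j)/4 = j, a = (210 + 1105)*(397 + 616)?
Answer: √9224759 ≈ 3037.2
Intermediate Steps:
a = 1332095 (a = 1315*1013 = 1332095)
F(f, j) = 4*j
√(3896379 + F(-227, a)) = √(3896379 + 4*1332095) = √(3896379 + 5328380) = √9224759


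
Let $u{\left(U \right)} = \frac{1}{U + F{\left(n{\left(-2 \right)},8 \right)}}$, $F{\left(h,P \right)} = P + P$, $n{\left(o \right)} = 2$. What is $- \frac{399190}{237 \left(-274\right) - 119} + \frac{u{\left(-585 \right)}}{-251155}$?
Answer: $\frac{57047123237107}{9297113385115} \approx 6.136$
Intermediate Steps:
$F{\left(h,P \right)} = 2 P$
$u{\left(U \right)} = \frac{1}{16 + U}$ ($u{\left(U \right)} = \frac{1}{U + 2 \cdot 8} = \frac{1}{U + 16} = \frac{1}{16 + U}$)
$- \frac{399190}{237 \left(-274\right) - 119} + \frac{u{\left(-585 \right)}}{-251155} = - \frac{399190}{237 \left(-274\right) - 119} + \frac{1}{\left(16 - 585\right) \left(-251155\right)} = - \frac{399190}{-64938 - 119} + \frac{1}{-569} \left(- \frac{1}{251155}\right) = - \frac{399190}{-65057} - - \frac{1}{142907195} = \left(-399190\right) \left(- \frac{1}{65057}\right) + \frac{1}{142907195} = \frac{399190}{65057} + \frac{1}{142907195} = \frac{57047123237107}{9297113385115}$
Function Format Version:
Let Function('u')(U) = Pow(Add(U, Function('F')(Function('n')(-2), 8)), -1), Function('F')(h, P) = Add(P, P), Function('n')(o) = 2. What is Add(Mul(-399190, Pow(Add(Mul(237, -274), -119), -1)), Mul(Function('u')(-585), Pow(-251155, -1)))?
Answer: Rational(57047123237107, 9297113385115) ≈ 6.1360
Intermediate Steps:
Function('F')(h, P) = Mul(2, P)
Function('u')(U) = Pow(Add(16, U), -1) (Function('u')(U) = Pow(Add(U, Mul(2, 8)), -1) = Pow(Add(U, 16), -1) = Pow(Add(16, U), -1))
Add(Mul(-399190, Pow(Add(Mul(237, -274), -119), -1)), Mul(Function('u')(-585), Pow(-251155, -1))) = Add(Mul(-399190, Pow(Add(Mul(237, -274), -119), -1)), Mul(Pow(Add(16, -585), -1), Pow(-251155, -1))) = Add(Mul(-399190, Pow(Add(-64938, -119), -1)), Mul(Pow(-569, -1), Rational(-1, 251155))) = Add(Mul(-399190, Pow(-65057, -1)), Mul(Rational(-1, 569), Rational(-1, 251155))) = Add(Mul(-399190, Rational(-1, 65057)), Rational(1, 142907195)) = Add(Rational(399190, 65057), Rational(1, 142907195)) = Rational(57047123237107, 9297113385115)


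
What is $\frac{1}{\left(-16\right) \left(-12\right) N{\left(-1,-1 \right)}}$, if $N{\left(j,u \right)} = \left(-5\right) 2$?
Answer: $- \frac{1}{1920} \approx -0.00052083$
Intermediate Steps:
$N{\left(j,u \right)} = -10$
$\frac{1}{\left(-16\right) \left(-12\right) N{\left(-1,-1 \right)}} = \frac{1}{\left(-16\right) \left(-12\right) \left(-10\right)} = \frac{1}{192 \left(-10\right)} = \frac{1}{-1920} = - \frac{1}{1920}$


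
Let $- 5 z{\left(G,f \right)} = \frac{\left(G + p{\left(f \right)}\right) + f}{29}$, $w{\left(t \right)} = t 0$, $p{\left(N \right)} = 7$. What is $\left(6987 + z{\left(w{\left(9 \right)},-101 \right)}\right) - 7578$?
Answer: $- \frac{85601}{145} \approx -590.35$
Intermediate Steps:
$w{\left(t \right)} = 0$
$z{\left(G,f \right)} = - \frac{7}{145} - \frac{G}{145} - \frac{f}{145}$ ($z{\left(G,f \right)} = - \frac{\left(\left(G + 7\right) + f\right) \frac{1}{29}}{5} = - \frac{\left(\left(7 + G\right) + f\right) \frac{1}{29}}{5} = - \frac{\left(7 + G + f\right) \frac{1}{29}}{5} = - \frac{\frac{7}{29} + \frac{G}{29} + \frac{f}{29}}{5} = - \frac{7}{145} - \frac{G}{145} - \frac{f}{145}$)
$\left(6987 + z{\left(w{\left(9 \right)},-101 \right)}\right) - 7578 = \left(6987 - - \frac{94}{145}\right) - 7578 = \left(6987 + \left(- \frac{7}{145} + 0 + \frac{101}{145}\right)\right) - 7578 = \left(6987 + \frac{94}{145}\right) - 7578 = \frac{1013209}{145} - 7578 = - \frac{85601}{145}$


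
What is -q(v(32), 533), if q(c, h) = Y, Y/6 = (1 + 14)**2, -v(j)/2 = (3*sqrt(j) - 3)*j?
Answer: -1350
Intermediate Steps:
v(j) = -2*j*(-3 + 3*sqrt(j)) (v(j) = -2*(3*sqrt(j) - 3)*j = -2*(-3 + 3*sqrt(j))*j = -2*j*(-3 + 3*sqrt(j)))
Y = 1350 (Y = 6*(1 + 14)**2 = 6*15**2 = 6*225 = 1350)
q(c, h) = 1350
-q(v(32), 533) = -1*1350 = -1350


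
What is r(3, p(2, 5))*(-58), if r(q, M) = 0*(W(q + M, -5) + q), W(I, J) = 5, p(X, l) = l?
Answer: 0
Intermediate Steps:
r(q, M) = 0 (r(q, M) = 0*(5 + q) = 0)
r(3, p(2, 5))*(-58) = 0*(-58) = 0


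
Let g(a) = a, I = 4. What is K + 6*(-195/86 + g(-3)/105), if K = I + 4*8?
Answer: 33447/1505 ≈ 22.224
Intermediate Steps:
K = 36 (K = 4 + 4*8 = 4 + 32 = 36)
K + 6*(-195/86 + g(-3)/105) = 36 + 6*(-195/86 - 3/105) = 36 + 6*(-195*1/86 - 3*1/105) = 36 + 6*(-195/86 - 1/35) = 36 + 6*(-6911/3010) = 36 - 20733/1505 = 33447/1505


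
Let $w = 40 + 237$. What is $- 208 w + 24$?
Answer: $-57592$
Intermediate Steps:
$w = 277$
$- 208 w + 24 = \left(-208\right) 277 + 24 = -57616 + 24 = -57592$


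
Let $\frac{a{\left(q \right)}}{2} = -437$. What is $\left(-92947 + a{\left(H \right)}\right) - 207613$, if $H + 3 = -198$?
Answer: $-301434$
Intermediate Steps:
$H = -201$ ($H = -3 - 198 = -201$)
$a{\left(q \right)} = -874$ ($a{\left(q \right)} = 2 \left(-437\right) = -874$)
$\left(-92947 + a{\left(H \right)}\right) - 207613 = \left(-92947 - 874\right) - 207613 = -93821 - 207613 = -301434$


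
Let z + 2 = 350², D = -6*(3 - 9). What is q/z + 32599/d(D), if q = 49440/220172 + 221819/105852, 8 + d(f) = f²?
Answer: 4516051761185539/178430943146682 ≈ 25.310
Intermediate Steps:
D = 36 (D = -6*(-6) = 36)
d(f) = -8 + f²
q = 13517913937/5826411636 (q = 49440*(1/220172) + 221819*(1/105852) = 12360/55043 + 221819/105852 = 13517913937/5826411636 ≈ 2.3201)
z = 122498 (z = -2 + 350² = -2 + 122500 = 122498)
q/z + 32599/d(D) = (13517913937/5826411636)/122498 + 32599/(-8 + 36²) = (13517913937/5826411636)*(1/122498) + 32599/(-8 + 1296) = 13517913937/713723772586728 + 32599/1288 = 13517913937/713723772586728 + 32599*(1/1288) = 13517913937/713723772586728 + 4657/184 = 4516051761185539/178430943146682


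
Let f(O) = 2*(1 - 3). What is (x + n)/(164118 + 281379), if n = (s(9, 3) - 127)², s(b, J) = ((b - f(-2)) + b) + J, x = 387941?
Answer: 398345/445497 ≈ 0.89416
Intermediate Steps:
f(O) = -4 (f(O) = 2*(-2) = -4)
s(b, J) = 4 + J + 2*b (s(b, J) = ((b - 1*(-4)) + b) + J = ((b + 4) + b) + J = ((4 + b) + b) + J = (4 + 2*b) + J = 4 + J + 2*b)
n = 10404 (n = ((4 + 3 + 2*9) - 127)² = ((4 + 3 + 18) - 127)² = (25 - 127)² = (-102)² = 10404)
(x + n)/(164118 + 281379) = (387941 + 10404)/(164118 + 281379) = 398345/445497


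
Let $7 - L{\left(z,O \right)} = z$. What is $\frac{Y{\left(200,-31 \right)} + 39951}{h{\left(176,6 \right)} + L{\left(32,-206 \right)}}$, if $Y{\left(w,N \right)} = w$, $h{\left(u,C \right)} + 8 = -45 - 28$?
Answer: $- \frac{40151}{106} \approx -378.78$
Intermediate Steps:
$h{\left(u,C \right)} = -81$ ($h{\left(u,C \right)} = -8 - 73 = -81$)
$L{\left(z,O \right)} = 7 - z$
$\frac{Y{\left(200,-31 \right)} + 39951}{h{\left(176,6 \right)} + L{\left(32,-206 \right)}} = \frac{200 + 39951}{-81 + \left(7 - 32\right)} = \frac{40151}{-81 + \left(7 - 32\right)} = \frac{40151}{-81 - 25} = \frac{40151}{-106} = 40151 \left(- \frac{1}{106}\right) = - \frac{40151}{106}$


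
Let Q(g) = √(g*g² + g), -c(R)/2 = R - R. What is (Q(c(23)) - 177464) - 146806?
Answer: -324270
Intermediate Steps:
c(R) = 0 (c(R) = -2*(R - R) = -2*0 = 0)
Q(g) = √(g + g³) (Q(g) = √(g³ + g) = √(g + g³))
(Q(c(23)) - 177464) - 146806 = (√(0 + 0³) - 177464) - 146806 = (√(0 + 0) - 177464) - 146806 = (√0 - 177464) - 146806 = (0 - 177464) - 146806 = -177464 - 146806 = -324270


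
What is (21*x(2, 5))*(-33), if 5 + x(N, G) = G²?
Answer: -13860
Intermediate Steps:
x(N, G) = -5 + G²
(21*x(2, 5))*(-33) = (21*(-5 + 5²))*(-33) = (21*(-5 + 25))*(-33) = (21*20)*(-33) = 420*(-33) = -13860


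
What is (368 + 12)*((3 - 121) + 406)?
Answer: 109440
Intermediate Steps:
(368 + 12)*((3 - 121) + 406) = 380*(-118 + 406) = 380*288 = 109440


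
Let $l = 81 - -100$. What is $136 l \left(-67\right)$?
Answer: $-1649272$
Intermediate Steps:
$l = 181$ ($l = 81 + 100 = 181$)
$136 l \left(-67\right) = 136 \cdot 181 \left(-67\right) = 24616 \left(-67\right) = -1649272$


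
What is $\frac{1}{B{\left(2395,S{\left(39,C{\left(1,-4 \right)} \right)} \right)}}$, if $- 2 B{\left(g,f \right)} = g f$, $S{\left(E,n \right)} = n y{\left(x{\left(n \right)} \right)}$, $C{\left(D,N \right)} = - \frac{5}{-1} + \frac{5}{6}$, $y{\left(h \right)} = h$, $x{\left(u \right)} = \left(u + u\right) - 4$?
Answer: $- \frac{36}{1927975} \approx -1.8672 \cdot 10^{-5}$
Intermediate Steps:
$x{\left(u \right)} = -4 + 2 u$ ($x{\left(u \right)} = 2 u - 4 = -4 + 2 u$)
$C{\left(D,N \right)} = \frac{35}{6}$ ($C{\left(D,N \right)} = \left(-5\right) \left(-1\right) + 5 \cdot \frac{1}{6} = 5 + \frac{5}{6} = \frac{35}{6}$)
$S{\left(E,n \right)} = n \left(-4 + 2 n\right)$
$B{\left(g,f \right)} = - \frac{f g}{2}$ ($B{\left(g,f \right)} = - \frac{g f}{2} = - \frac{f g}{2}$)
$\frac{1}{B{\left(2395,S{\left(39,C{\left(1,-4 \right)} \right)} \right)}} = \frac{1}{\left(- \frac{1}{2}\right) 2 \cdot \frac{35}{6} \left(-2 + \frac{35}{6}\right) 2395} = \frac{1}{\left(- \frac{1}{2}\right) 2 \cdot \frac{35}{6} \cdot \frac{23}{6} \cdot 2395} = \frac{1}{\left(- \frac{1}{2}\right) \frac{805}{18} \cdot 2395} = \frac{1}{- \frac{1927975}{36}} = - \frac{36}{1927975}$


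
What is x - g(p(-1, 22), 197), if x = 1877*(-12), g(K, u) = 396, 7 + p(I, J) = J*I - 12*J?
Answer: -22920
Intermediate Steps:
p(I, J) = -7 - 12*J + I*J (p(I, J) = -7 + (J*I - 12*J) = -7 + (I*J - 12*J) = -7 + (-12*J + I*J) = -7 - 12*J + I*J)
x = -22524
x - g(p(-1, 22), 197) = -22524 - 1*396 = -22524 - 396 = -22920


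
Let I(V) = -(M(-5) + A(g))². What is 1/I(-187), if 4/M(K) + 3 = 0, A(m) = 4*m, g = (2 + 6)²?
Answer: -9/583696 ≈ -1.5419e-5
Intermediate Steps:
g = 64 (g = 8² = 64)
M(K) = -4/3 (M(K) = 4/(-3 + 0) = 4/(-3) = 4*(-⅓) = -4/3)
I(V) = -583696/9 (I(V) = -(-4/3 + 4*64)² = -(-4/3 + 256)² = -(764/3)² = -1*583696/9 = -583696/9)
1/I(-187) = 1/(-583696/9) = -9/583696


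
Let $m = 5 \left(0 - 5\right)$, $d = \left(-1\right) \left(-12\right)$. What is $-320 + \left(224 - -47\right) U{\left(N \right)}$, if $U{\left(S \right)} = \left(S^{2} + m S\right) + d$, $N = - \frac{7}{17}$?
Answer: $\frac{1666852}{289} \approx 5767.7$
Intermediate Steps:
$d = 12$
$m = -25$ ($m = 5 \left(-5\right) = -25$)
$N = - \frac{7}{17}$ ($N = \left(-7\right) \frac{1}{17} = - \frac{7}{17} \approx -0.41176$)
$U{\left(S \right)} = 12 + S^{2} - 25 S$ ($U{\left(S \right)} = \left(S^{2} - 25 S\right) + 12 = 12 + S^{2} - 25 S$)
$-320 + \left(224 - -47\right) U{\left(N \right)} = -320 + \left(224 - -47\right) \left(12 + \left(- \frac{7}{17}\right)^{2} - - \frac{175}{17}\right) = -320 + \left(224 + 47\right) \left(12 + \frac{49}{289} + \frac{175}{17}\right) = -320 + 271 \cdot \frac{6492}{289} = -320 + \frac{1759332}{289} = \frac{1666852}{289}$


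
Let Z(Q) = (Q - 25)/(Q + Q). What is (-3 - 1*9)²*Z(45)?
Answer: 32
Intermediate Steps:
Z(Q) = (-25 + Q)/(2*Q) (Z(Q) = (-25 + Q)/((2*Q)) = (-25 + Q)*(1/(2*Q)) = (-25 + Q)/(2*Q))
(-3 - 1*9)²*Z(45) = (-3 - 1*9)²*((½)*(-25 + 45)/45) = (-3 - 9)²*((½)*(1/45)*20) = (-12)²*(2/9) = 144*(2/9) = 32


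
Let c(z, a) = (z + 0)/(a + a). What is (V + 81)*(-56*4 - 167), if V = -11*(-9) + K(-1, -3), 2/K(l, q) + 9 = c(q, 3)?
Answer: -1335656/19 ≈ -70298.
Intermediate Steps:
c(z, a) = z/(2*a) (c(z, a) = z/((2*a)) = z*(1/(2*a)) = z/(2*a))
K(l, q) = 2/(-9 + q/6) (K(l, q) = 2/(-9 + (½)*q/3) = 2/(-9 + (½)*q*(⅓)) = 2/(-9 + q/6))
V = 1877/19 (V = -11*(-9) + 12/(-54 - 3) = 99 + 12/(-57) = 99 + 12*(-1/57) = 99 - 4/19 = 1877/19 ≈ 98.789)
(V + 81)*(-56*4 - 167) = (1877/19 + 81)*(-56*4 - 167) = 3416*(-224 - 167)/19 = (3416/19)*(-391) = -1335656/19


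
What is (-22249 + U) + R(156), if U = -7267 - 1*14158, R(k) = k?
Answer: -43518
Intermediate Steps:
U = -21425 (U = -7267 - 14158 = -21425)
(-22249 + U) + R(156) = (-22249 - 21425) + 156 = -43674 + 156 = -43518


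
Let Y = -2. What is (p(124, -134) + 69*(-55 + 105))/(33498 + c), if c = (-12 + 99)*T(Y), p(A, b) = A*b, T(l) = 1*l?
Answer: -6583/16662 ≈ -0.39509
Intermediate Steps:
T(l) = l
c = -174 (c = (-12 + 99)*(-2) = 87*(-2) = -174)
(p(124, -134) + 69*(-55 + 105))/(33498 + c) = (124*(-134) + 69*(-55 + 105))/(33498 - 174) = (-16616 + 69*50)/33324 = (-16616 + 3450)*(1/33324) = -13166*1/33324 = -6583/16662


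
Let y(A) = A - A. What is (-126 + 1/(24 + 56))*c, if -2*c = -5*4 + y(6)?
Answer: -10079/8 ≈ -1259.9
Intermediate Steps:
y(A) = 0
c = 10 (c = -(-5*4 + 0)/2 = -(-20 + 0)/2 = -½*(-20) = 10)
(-126 + 1/(24 + 56))*c = (-126 + 1/(24 + 56))*10 = (-126 + 1/80)*10 = -10079/80*10 = -10079/8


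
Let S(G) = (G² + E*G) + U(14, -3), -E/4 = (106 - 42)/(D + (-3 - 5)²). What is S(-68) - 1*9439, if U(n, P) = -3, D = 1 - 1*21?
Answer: -48646/11 ≈ -4422.4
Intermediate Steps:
D = -20 (D = 1 - 21 = -20)
E = -64/11 (E = -4*(106 - 42)/(-20 + (-3 - 5)²) = -256/(-20 + (-8)²) = -256/(-20 + 64) = -256/44 = -4*16/11 = -64/11 ≈ -5.8182)
S(G) = -3 + G² - 64*G/11 (S(G) = (G² - 64*G/11) - 3 = -3 + G² - 64*G/11)
S(-68) - 1*9439 = (-3 + (-68)² - 64/11*(-68)) - 1*9439 = (-3 + 4624 + 4352/11) - 9439 = 55183/11 - 9439 = -48646/11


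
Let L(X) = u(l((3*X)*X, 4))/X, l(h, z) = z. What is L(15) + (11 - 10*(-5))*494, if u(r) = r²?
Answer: 452026/15 ≈ 30135.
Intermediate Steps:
L(X) = 16/X (L(X) = 4²/X = 16/X)
L(15) + (11 - 10*(-5))*494 = 16/15 + (11 - 10*(-5))*494 = 16*(1/15) + (11 + 50)*494 = 16/15 + 61*494 = 16/15 + 30134 = 452026/15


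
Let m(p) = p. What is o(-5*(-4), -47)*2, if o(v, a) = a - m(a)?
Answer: 0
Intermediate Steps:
o(v, a) = 0 (o(v, a) = a - a = 0)
o(-5*(-4), -47)*2 = 0*2 = 0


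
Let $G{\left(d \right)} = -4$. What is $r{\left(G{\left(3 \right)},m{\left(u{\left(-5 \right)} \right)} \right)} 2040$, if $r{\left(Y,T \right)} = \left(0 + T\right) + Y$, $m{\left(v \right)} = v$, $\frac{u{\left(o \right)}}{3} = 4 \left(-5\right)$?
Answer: $-130560$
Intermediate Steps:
$u{\left(o \right)} = -60$ ($u{\left(o \right)} = 3 \cdot 4 \left(-5\right) = 3 \left(-20\right) = -60$)
$r{\left(Y,T \right)} = T + Y$
$r{\left(G{\left(3 \right)},m{\left(u{\left(-5 \right)} \right)} \right)} 2040 = \left(-60 - 4\right) 2040 = \left(-64\right) 2040 = -130560$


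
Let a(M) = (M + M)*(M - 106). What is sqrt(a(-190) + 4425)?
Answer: sqrt(116905) ≈ 341.91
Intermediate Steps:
a(M) = 2*M*(-106 + M) (a(M) = (2*M)*(-106 + M) = 2*M*(-106 + M))
sqrt(a(-190) + 4425) = sqrt(2*(-190)*(-106 - 190) + 4425) = sqrt(2*(-190)*(-296) + 4425) = sqrt(112480 + 4425) = sqrt(116905)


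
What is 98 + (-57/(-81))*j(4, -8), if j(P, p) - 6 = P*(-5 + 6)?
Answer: 2836/27 ≈ 105.04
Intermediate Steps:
j(P, p) = 6 + P (j(P, p) = 6 + P*(-5 + 6) = 6 + P*1 = 6 + P)
98 + (-57/(-81))*j(4, -8) = 98 + (-57/(-81))*(6 + 4) = 98 - 57*(-1/81)*10 = 98 + (19/27)*10 = 98 + 190/27 = 2836/27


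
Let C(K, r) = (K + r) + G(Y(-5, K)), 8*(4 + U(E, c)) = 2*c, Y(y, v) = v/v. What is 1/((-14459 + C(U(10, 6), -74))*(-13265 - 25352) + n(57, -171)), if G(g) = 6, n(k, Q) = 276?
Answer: 2/1122171955 ≈ 1.7823e-9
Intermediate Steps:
Y(y, v) = 1
U(E, c) = -4 + c/4 (U(E, c) = -4 + (2*c)/8 = -4 + c/4)
C(K, r) = 6 + K + r (C(K, r) = (K + r) + 6 = 6 + K + r)
1/((-14459 + C(U(10, 6), -74))*(-13265 - 25352) + n(57, -171)) = 1/((-14459 + (6 + (-4 + (¼)*6) - 74))*(-13265 - 25352) + 276) = 1/((-14459 + (6 + (-4 + 3/2) - 74))*(-38617) + 276) = 1/((-14459 + (6 - 5/2 - 74))*(-38617) + 276) = 1/((-14459 - 141/2)*(-38617) + 276) = 1/(-29059/2*(-38617) + 276) = 1/(1122171403/2 + 276) = 1/(1122171955/2) = 2/1122171955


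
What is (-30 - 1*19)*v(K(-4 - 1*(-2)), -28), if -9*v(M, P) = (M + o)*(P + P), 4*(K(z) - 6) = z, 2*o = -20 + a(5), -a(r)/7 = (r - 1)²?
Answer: 166012/9 ≈ 18446.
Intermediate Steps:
a(r) = -7*(-1 + r)² (a(r) = -7*(r - 1)² = -7*(-1 + r)²)
o = -66 (o = (-20 - 7*(-1 + 5)²)/2 = (-20 - 7*4²)/2 = (-20 - 7*16)/2 = (-20 - 112)/2 = (½)*(-132) = -66)
K(z) = 6 + z/4
v(M, P) = -2*P*(-66 + M)/9 (v(M, P) = -(M - 66)*(P + P)/9 = -(-66 + M)*2*P/9 = -2*P*(-66 + M)/9)
(-30 - 1*19)*v(K(-4 - 1*(-2)), -28) = (-30 - 1*19)*((2/9)*(-28)*(66 - (6 + (-4 - 1*(-2))/4))) = (-30 - 19)*((2/9)*(-28)*(66 - (6 + (-4 + 2)/4))) = -98*(-28)*(66 - (6 + (¼)*(-2)))/9 = -98*(-28)*(66 - (6 - ½))/9 = -98*(-28)*(66 - 1*11/2)/9 = -98*(-28)*(66 - 11/2)/9 = -98*(-28)*121/(9*2) = -49*(-3388/9) = 166012/9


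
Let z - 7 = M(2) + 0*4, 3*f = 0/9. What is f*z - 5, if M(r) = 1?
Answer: -5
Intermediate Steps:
f = 0 (f = (0/9)/3 = (0*(1/9))/3 = (1/3)*0 = 0)
z = 8 (z = 7 + (1 + 0*4) = 7 + (1 + 0) = 7 + 1 = 8)
f*z - 5 = 0*8 - 5 = 0 - 5 = -5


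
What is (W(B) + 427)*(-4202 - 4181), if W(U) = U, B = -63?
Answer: -3051412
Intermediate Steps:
(W(B) + 427)*(-4202 - 4181) = (-63 + 427)*(-4202 - 4181) = 364*(-8383) = -3051412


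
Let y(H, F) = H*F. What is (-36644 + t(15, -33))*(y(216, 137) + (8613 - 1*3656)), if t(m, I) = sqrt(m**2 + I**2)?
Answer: -1266013556 + 103647*sqrt(146) ≈ -1.2648e+9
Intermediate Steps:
y(H, F) = F*H
t(m, I) = sqrt(I**2 + m**2)
(-36644 + t(15, -33))*(y(216, 137) + (8613 - 1*3656)) = (-36644 + sqrt((-33)**2 + 15**2))*(137*216 + (8613 - 1*3656)) = (-36644 + sqrt(1089 + 225))*(29592 + (8613 - 3656)) = (-36644 + sqrt(1314))*(29592 + 4957) = (-36644 + 3*sqrt(146))*34549 = -1266013556 + 103647*sqrt(146)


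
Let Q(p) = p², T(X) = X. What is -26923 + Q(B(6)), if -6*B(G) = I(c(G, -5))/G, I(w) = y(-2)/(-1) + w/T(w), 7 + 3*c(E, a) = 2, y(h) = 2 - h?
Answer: -3876911/144 ≈ -26923.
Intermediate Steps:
c(E, a) = -5/3 (c(E, a) = -7/3 + (⅓)*2 = -7/3 + ⅔ = -5/3)
I(w) = -3 (I(w) = (2 - 1*(-2))/(-1) + w/w = (2 + 2)*(-1) + 1 = 4*(-1) + 1 = -4 + 1 = -3)
B(G) = 1/(2*G) (B(G) = -(-1)/(2*G) = 1/(2*G))
-26923 + Q(B(6)) = -26923 + ((½)/6)² = -26923 + ((½)*(⅙))² = -26923 + (1/12)² = -26923 + 1/144 = -3876911/144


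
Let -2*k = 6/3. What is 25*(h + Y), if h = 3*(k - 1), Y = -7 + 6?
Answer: -175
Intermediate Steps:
k = -1 (k = -3/3 = -1/2*2 = -1)
Y = -1
h = -6 (h = 3*(-1 - 1) = 3*(-2) = -6)
25*(h + Y) = 25*(-6 - 1) = 25*(-7) = -175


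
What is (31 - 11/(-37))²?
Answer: 1340964/1369 ≈ 979.52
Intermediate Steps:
(31 - 11/(-37))² = (31 - 11*(-1/37))² = (31 + 11/37)² = (1158/37)² = 1340964/1369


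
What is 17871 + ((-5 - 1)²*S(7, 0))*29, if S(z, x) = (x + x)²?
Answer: 17871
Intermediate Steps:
S(z, x) = 4*x² (S(z, x) = (2*x)² = 4*x²)
17871 + ((-5 - 1)²*S(7, 0))*29 = 17871 + ((-5 - 1)²*(4*0²))*29 = 17871 + ((-6)²*(4*0))*29 = 17871 + (36*0)*29 = 17871 + 0*29 = 17871 + 0 = 17871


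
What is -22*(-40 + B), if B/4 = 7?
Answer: 264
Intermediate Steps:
B = 28 (B = 4*7 = 28)
-22*(-40 + B) = -22*(-40 + 28) = -22*(-12) = 264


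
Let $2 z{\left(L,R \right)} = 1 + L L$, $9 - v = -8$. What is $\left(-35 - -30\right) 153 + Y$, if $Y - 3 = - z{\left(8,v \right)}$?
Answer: $- \frac{1589}{2} \approx -794.5$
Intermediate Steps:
$v = 17$ ($v = 9 - -8 = 9 + 8 = 17$)
$z{\left(L,R \right)} = \frac{1}{2} + \frac{L^{2}}{2}$ ($z{\left(L,R \right)} = \frac{1 + L L}{2} = \frac{1 + L^{2}}{2} = \frac{1}{2} + \frac{L^{2}}{2}$)
$Y = - \frac{59}{2}$ ($Y = 3 - \left(\frac{1}{2} + \frac{8^{2}}{2}\right) = 3 - \left(\frac{1}{2} + \frac{1}{2} \cdot 64\right) = 3 - \left(\frac{1}{2} + 32\right) = 3 - \frac{65}{2} = - \frac{59}{2} \approx -29.5$)
$\left(-35 - -30\right) 153 + Y = \left(-35 - -30\right) 153 - \frac{59}{2} = \left(-35 + 30\right) 153 - \frac{59}{2} = \left(-5\right) 153 - \frac{59}{2} = -765 - \frac{59}{2} = - \frac{1589}{2}$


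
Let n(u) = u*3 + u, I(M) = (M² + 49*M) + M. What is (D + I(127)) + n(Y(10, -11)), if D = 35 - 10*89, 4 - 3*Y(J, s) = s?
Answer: 21644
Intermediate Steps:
Y(J, s) = 4/3 - s/3
D = -855 (D = 35 - 890 = -855)
I(M) = M² + 50*M
n(u) = 4*u (n(u) = 3*u + u = 4*u)
(D + I(127)) + n(Y(10, -11)) = (-855 + 127*(50 + 127)) + 4*(4/3 - ⅓*(-11)) = (-855 + 127*177) + 4*(4/3 + 11/3) = (-855 + 22479) + 4*5 = 21624 + 20 = 21644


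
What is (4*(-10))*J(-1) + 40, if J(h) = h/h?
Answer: 0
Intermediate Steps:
J(h) = 1
(4*(-10))*J(-1) + 40 = (4*(-10))*1 + 40 = -40*1 + 40 = -40 + 40 = 0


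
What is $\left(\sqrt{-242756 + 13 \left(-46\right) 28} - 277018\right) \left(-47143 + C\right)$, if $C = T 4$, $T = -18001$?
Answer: $33005863646 - 1191470 i \sqrt{2595} \approx 3.3006 \cdot 10^{10} - 6.0695 \cdot 10^{7} i$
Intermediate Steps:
$C = -72004$ ($C = \left(-18001\right) 4 = -72004$)
$\left(\sqrt{-242756 + 13 \left(-46\right) 28} - 277018\right) \left(-47143 + C\right) = \left(\sqrt{-242756 + 13 \left(-46\right) 28} - 277018\right) \left(-47143 - 72004\right) = \left(\sqrt{-242756 - 16744} - 277018\right) \left(-119147\right) = \left(\sqrt{-259500} - 277018\right) \left(-119147\right) = \left(10 i \sqrt{2595} - 277018\right) \left(-119147\right) = \left(-277018 + 10 i \sqrt{2595}\right) \left(-119147\right) = 33005863646 - 1191470 i \sqrt{2595}$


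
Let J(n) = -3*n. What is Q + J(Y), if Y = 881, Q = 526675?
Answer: 524032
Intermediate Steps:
Q + J(Y) = 526675 - 3*881 = 526675 - 2643 = 524032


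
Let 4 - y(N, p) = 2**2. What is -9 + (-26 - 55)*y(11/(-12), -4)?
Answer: -9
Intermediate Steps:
y(N, p) = 0 (y(N, p) = 4 - 1*2**2 = 4 - 1*4 = 4 - 4 = 0)
-9 + (-26 - 55)*y(11/(-12), -4) = -9 + (-26 - 55)*0 = -9 - 81*0 = -9 + 0 = -9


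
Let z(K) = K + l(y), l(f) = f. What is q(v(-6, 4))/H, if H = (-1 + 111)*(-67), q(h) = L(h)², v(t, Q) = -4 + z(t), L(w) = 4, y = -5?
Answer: -8/3685 ≈ -0.0021710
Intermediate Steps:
z(K) = -5 + K (z(K) = K - 5 = -5 + K)
v(t, Q) = -9 + t (v(t, Q) = -4 + (-5 + t) = -9 + t)
q(h) = 16 (q(h) = 4² = 16)
H = -7370 (H = 110*(-67) = -7370)
q(v(-6, 4))/H = 16/(-7370) = 16*(-1/7370) = -8/3685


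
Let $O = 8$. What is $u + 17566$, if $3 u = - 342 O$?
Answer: $16654$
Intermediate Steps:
$u = -912$ ($u = \frac{\left(-342\right) 8}{3} = \frac{1}{3} \left(-2736\right) = -912$)
$u + 17566 = -912 + 17566 = 16654$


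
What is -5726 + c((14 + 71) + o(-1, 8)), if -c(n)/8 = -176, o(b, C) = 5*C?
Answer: -4318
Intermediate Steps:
c(n) = 1408 (c(n) = -8*(-176) = 1408)
-5726 + c((14 + 71) + o(-1, 8)) = -5726 + 1408 = -4318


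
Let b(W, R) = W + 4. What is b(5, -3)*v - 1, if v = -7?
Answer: -64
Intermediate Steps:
b(W, R) = 4 + W
b(5, -3)*v - 1 = (4 + 5)*(-7) - 1 = 9*(-7) - 1 = -63 - 1 = -64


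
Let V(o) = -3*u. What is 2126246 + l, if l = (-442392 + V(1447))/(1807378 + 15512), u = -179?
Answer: 258394141939/121526 ≈ 2.1262e+6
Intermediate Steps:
V(o) = 537 (V(o) = -3*(-179) = 537)
l = -29457/121526 (l = (-442392 + 537)/(1807378 + 15512) = -441855/1822890 = -441855*1/1822890 = -29457/121526 ≈ -0.24239)
2126246 + l = 2126246 - 29457/121526 = 258394141939/121526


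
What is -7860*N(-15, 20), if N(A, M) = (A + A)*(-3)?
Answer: -707400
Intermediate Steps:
N(A, M) = -6*A (N(A, M) = (2*A)*(-3) = -6*A)
-7860*N(-15, 20) = -(-47160)*(-15) = -7860*90 = -707400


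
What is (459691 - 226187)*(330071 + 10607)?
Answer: 79549675712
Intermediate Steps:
(459691 - 226187)*(330071 + 10607) = 233504*340678 = 79549675712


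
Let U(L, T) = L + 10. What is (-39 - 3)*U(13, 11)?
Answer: -966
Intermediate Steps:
U(L, T) = 10 + L
(-39 - 3)*U(13, 11) = (-39 - 3)*(10 + 13) = -42*23 = -966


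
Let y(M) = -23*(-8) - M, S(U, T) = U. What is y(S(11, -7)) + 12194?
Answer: 12367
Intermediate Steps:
y(M) = 184 - M
y(S(11, -7)) + 12194 = (184 - 1*11) + 12194 = (184 - 11) + 12194 = 173 + 12194 = 12367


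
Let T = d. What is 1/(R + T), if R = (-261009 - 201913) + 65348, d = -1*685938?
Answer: -1/1083512 ≈ -9.2292e-7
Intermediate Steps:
d = -685938
T = -685938
R = -397574 (R = -462922 + 65348 = -397574)
1/(R + T) = 1/(-397574 - 685938) = 1/(-1083512) = -1/1083512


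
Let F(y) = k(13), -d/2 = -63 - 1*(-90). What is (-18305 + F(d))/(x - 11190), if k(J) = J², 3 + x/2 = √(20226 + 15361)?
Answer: 50762664/31302017 + 9068*√35587/31302017 ≈ 1.6764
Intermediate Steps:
x = -6 + 2*√35587 (x = -6 + 2*√(20226 + 15361) = -6 + 2*√35587 ≈ 371.29)
d = -54 (d = -2*(-63 - 1*(-90)) = -2*(-63 + 90) = -2*27 = -54)
F(y) = 169 (F(y) = 13² = 169)
(-18305 + F(d))/(x - 11190) = (-18305 + 169)/((-6 + 2*√35587) - 11190) = -18136/(-11196 + 2*√35587)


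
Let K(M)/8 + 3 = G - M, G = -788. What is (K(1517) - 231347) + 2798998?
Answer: 2549187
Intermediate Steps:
K(M) = -6328 - 8*M (K(M) = -24 + 8*(-788 - M) = -24 + (-6304 - 8*M) = -6328 - 8*M)
(K(1517) - 231347) + 2798998 = ((-6328 - 8*1517) - 231347) + 2798998 = ((-6328 - 12136) - 231347) + 2798998 = (-18464 - 231347) + 2798998 = -249811 + 2798998 = 2549187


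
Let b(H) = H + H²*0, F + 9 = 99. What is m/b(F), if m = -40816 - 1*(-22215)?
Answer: -18601/90 ≈ -206.68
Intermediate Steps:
F = 90 (F = -9 + 99 = 90)
m = -18601 (m = -40816 + 22215 = -18601)
b(H) = H (b(H) = H + 0 = H)
m/b(F) = -18601/90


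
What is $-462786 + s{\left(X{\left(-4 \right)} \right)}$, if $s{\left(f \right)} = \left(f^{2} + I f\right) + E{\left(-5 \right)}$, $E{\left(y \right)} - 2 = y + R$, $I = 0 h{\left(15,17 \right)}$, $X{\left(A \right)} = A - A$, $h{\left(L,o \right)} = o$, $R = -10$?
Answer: $-462799$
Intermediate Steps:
$X{\left(A \right)} = 0$
$I = 0$ ($I = 0 \cdot 17 = 0$)
$E{\left(y \right)} = -8 + y$ ($E{\left(y \right)} = 2 + \left(y - 10\right) = 2 + \left(-10 + y\right) = -8 + y$)
$s{\left(f \right)} = -13 + f^{2}$ ($s{\left(f \right)} = \left(f^{2} + 0 f\right) - 13 = \left(f^{2} + 0\right) - 13 = f^{2} - 13 = -13 + f^{2}$)
$-462786 + s{\left(X{\left(-4 \right)} \right)} = -462786 - \left(13 - 0^{2}\right) = -462786 + \left(-13 + 0\right) = -462786 - 13 = -462799$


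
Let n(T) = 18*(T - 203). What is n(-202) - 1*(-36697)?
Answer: 29407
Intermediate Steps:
n(T) = -3654 + 18*T (n(T) = 18*(-203 + T) = -3654 + 18*T)
n(-202) - 1*(-36697) = (-3654 + 18*(-202)) - 1*(-36697) = (-3654 - 3636) + 36697 = -7290 + 36697 = 29407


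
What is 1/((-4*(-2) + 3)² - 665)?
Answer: -1/544 ≈ -0.0018382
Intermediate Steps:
1/((-4*(-2) + 3)² - 665) = 1/((8 + 3)² - 665) = 1/(11² - 665) = 1/(121 - 665) = 1/(-544) = -1/544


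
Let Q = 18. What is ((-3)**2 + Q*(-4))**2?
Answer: 3969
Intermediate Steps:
((-3)**2 + Q*(-4))**2 = ((-3)**2 + 18*(-4))**2 = (9 - 72)**2 = (-63)**2 = 3969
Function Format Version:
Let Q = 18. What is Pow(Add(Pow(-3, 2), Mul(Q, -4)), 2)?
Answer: 3969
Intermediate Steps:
Pow(Add(Pow(-3, 2), Mul(Q, -4)), 2) = Pow(Add(Pow(-3, 2), Mul(18, -4)), 2) = Pow(Add(9, -72), 2) = Pow(-63, 2) = 3969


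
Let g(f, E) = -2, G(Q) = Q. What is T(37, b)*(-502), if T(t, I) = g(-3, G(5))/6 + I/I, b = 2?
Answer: -1004/3 ≈ -334.67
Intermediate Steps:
T(t, I) = ⅔ (T(t, I) = -2/6 + I/I = -2*⅙ + 1 = -⅓ + 1 = ⅔)
T(37, b)*(-502) = (⅔)*(-502) = -1004/3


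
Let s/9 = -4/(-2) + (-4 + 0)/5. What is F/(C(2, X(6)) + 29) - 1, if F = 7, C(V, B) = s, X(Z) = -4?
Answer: -164/199 ≈ -0.82412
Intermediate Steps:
s = 54/5 (s = 9*(-4/(-2) + (-4 + 0)/5) = 9*(-4*(-½) - 4*⅕) = 9*(2 - ⅘) = 9*(6/5) = 54/5 ≈ 10.800)
C(V, B) = 54/5
F/(C(2, X(6)) + 29) - 1 = 7/(54/5 + 29) - 1 = 7/(199/5) - 1 = 7*(5/199) - 1 = 35/199 - 1 = -164/199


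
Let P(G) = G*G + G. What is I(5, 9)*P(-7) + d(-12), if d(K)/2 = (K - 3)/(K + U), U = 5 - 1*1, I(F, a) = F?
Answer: 855/4 ≈ 213.75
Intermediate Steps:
U = 4 (U = 5 - 1 = 4)
d(K) = 2*(-3 + K)/(4 + K) (d(K) = 2*((K - 3)/(K + 4)) = 2*((-3 + K)/(4 + K)) = 2*(-3 + K)/(4 + K))
P(G) = G + G² (P(G) = G² + G = G + G²)
I(5, 9)*P(-7) + d(-12) = 5*(-7*(1 - 7)) + 2*(-3 - 12)/(4 - 12) = 5*(-7*(-6)) + 2*(-15)/(-8) = 5*42 + 2*(-⅛)*(-15) = 210 + 15/4 = 855/4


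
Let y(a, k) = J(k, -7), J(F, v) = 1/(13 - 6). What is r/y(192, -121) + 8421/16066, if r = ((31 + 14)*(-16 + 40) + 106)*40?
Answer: 5335205701/16066 ≈ 3.3208e+5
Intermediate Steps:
r = 47440 (r = (45*24 + 106)*40 = (1080 + 106)*40 = 1186*40 = 47440)
J(F, v) = ⅐ (J(F, v) = 1/7 = ⅐)
y(a, k) = ⅐
r/y(192, -121) + 8421/16066 = 47440/(⅐) + 8421/16066 = 47440*7 + 8421*(1/16066) = 332080 + 8421/16066 = 5335205701/16066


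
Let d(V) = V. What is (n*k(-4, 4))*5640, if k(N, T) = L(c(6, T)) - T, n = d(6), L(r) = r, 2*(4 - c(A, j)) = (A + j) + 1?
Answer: -186120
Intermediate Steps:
c(A, j) = 7/2 - A/2 - j/2 (c(A, j) = 4 - ((A + j) + 1)/2 = 4 - (1 + A + j)/2 = 4 + (-1/2 - A/2 - j/2) = 7/2 - A/2 - j/2)
n = 6
k(N, T) = 1/2 - 3*T/2 (k(N, T) = (7/2 - 1/2*6 - T/2) - T = (7/2 - 3 - T/2) - T = (1/2 - T/2) - T = 1/2 - 3*T/2)
(n*k(-4, 4))*5640 = (6*(1/2 - 3/2*4))*5640 = (6*(1/2 - 6))*5640 = (6*(-11/2))*5640 = -33*5640 = -186120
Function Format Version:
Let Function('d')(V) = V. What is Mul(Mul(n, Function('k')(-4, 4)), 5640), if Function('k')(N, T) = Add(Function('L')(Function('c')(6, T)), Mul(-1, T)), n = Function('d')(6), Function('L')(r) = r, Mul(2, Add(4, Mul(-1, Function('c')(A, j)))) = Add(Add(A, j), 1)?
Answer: -186120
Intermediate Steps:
Function('c')(A, j) = Add(Rational(7, 2), Mul(Rational(-1, 2), A), Mul(Rational(-1, 2), j)) (Function('c')(A, j) = Add(4, Mul(Rational(-1, 2), Add(Add(A, j), 1))) = Add(4, Mul(Rational(-1, 2), Add(1, A, j))) = Add(4, Add(Rational(-1, 2), Mul(Rational(-1, 2), A), Mul(Rational(-1, 2), j))) = Add(Rational(7, 2), Mul(Rational(-1, 2), A), Mul(Rational(-1, 2), j)))
n = 6
Function('k')(N, T) = Add(Rational(1, 2), Mul(Rational(-3, 2), T)) (Function('k')(N, T) = Add(Add(Rational(7, 2), Mul(Rational(-1, 2), 6), Mul(Rational(-1, 2), T)), Mul(-1, T)) = Add(Add(Rational(7, 2), -3, Mul(Rational(-1, 2), T)), Mul(-1, T)) = Add(Add(Rational(1, 2), Mul(Rational(-1, 2), T)), Mul(-1, T)) = Add(Rational(1, 2), Mul(Rational(-3, 2), T)))
Mul(Mul(n, Function('k')(-4, 4)), 5640) = Mul(Mul(6, Add(Rational(1, 2), Mul(Rational(-3, 2), 4))), 5640) = Mul(Mul(6, Add(Rational(1, 2), -6)), 5640) = Mul(Mul(6, Rational(-11, 2)), 5640) = Mul(-33, 5640) = -186120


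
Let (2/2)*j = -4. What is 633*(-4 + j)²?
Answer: 40512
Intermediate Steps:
j = -4
633*(-4 + j)² = 633*(-4 - 4)² = 633*(-8)² = 633*64 = 40512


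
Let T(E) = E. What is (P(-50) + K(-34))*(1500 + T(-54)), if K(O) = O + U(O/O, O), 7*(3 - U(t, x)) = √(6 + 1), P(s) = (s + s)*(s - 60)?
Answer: 15861174 - 1446*√7/7 ≈ 1.5861e+7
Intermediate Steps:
P(s) = 2*s*(-60 + s) (P(s) = (2*s)*(-60 + s) = 2*s*(-60 + s))
U(t, x) = 3 - √7/7 (U(t, x) = 3 - √(6 + 1)/7 = 3 - √7/7)
K(O) = 3 + O - √7/7 (K(O) = O + (3 - √7/7) = 3 + O - √7/7)
(P(-50) + K(-34))*(1500 + T(-54)) = (2*(-50)*(-60 - 50) + (3 - 34 - √7/7))*(1500 - 54) = (2*(-50)*(-110) + (-31 - √7/7))*1446 = (11000 + (-31 - √7/7))*1446 = (10969 - √7/7)*1446 = 15861174 - 1446*√7/7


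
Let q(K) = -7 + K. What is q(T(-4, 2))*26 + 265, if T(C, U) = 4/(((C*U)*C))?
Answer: 345/4 ≈ 86.250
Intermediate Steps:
T(C, U) = 4/(C²*U) (T(C, U) = 4/((U*C²)) = 4*(1/(C²*U)) = 4/(C²*U))
q(T(-4, 2))*26 + 265 = (-7 + 4/((-4)²*2))*26 + 265 = (-7 + 4*(1/16)*(½))*26 + 265 = (-7 + ⅛)*26 + 265 = -55/8*26 + 265 = -715/4 + 265 = 345/4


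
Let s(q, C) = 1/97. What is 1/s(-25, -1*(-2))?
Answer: 97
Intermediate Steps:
s(q, C) = 1/97
1/s(-25, -1*(-2)) = 1/(1/97) = 97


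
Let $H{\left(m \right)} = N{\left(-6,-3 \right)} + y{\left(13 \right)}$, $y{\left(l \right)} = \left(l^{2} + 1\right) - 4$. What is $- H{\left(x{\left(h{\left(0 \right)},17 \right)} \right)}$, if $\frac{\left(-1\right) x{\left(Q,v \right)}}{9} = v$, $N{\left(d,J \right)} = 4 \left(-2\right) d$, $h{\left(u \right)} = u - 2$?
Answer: $-214$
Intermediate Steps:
$h{\left(u \right)} = -2 + u$
$N{\left(d,J \right)} = - 8 d$
$y{\left(l \right)} = -3 + l^{2}$ ($y{\left(l \right)} = \left(1 + l^{2}\right) - 4 = -3 + l^{2}$)
$x{\left(Q,v \right)} = - 9 v$
$H{\left(m \right)} = 214$ ($H{\left(m \right)} = \left(-8\right) \left(-6\right) - \left(3 - 13^{2}\right) = 48 + \left(-3 + 169\right) = 48 + 166 = 214$)
$- H{\left(x{\left(h{\left(0 \right)},17 \right)} \right)} = \left(-1\right) 214 = -214$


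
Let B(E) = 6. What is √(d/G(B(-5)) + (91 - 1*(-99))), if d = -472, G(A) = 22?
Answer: 3*√2266/11 ≈ 12.983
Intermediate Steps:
√(d/G(B(-5)) + (91 - 1*(-99))) = √(-472/22 + (91 - 1*(-99))) = √(-472*1/22 + (91 + 99)) = √(-236/11 + 190) = √(1854/11) = 3*√2266/11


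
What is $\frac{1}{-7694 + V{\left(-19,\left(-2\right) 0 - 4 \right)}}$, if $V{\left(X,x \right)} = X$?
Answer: $- \frac{1}{7713} \approx -0.00012965$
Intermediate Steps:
$\frac{1}{-7694 + V{\left(-19,\left(-2\right) 0 - 4 \right)}} = \frac{1}{-7694 - 19} = \frac{1}{-7713} = - \frac{1}{7713}$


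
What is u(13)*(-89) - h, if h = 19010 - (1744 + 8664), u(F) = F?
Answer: -9759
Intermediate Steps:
h = 8602 (h = 19010 - 1*10408 = 19010 - 10408 = 8602)
u(13)*(-89) - h = 13*(-89) - 1*8602 = -1157 - 8602 = -9759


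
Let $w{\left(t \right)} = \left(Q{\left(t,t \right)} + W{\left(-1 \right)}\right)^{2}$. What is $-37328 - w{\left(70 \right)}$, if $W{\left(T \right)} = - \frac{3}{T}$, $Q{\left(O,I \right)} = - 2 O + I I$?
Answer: $-22723497$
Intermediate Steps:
$Q{\left(O,I \right)} = I^{2} - 2 O$ ($Q{\left(O,I \right)} = - 2 O + I^{2} = I^{2} - 2 O$)
$w{\left(t \right)} = \left(3 + t^{2} - 2 t\right)^{2}$ ($w{\left(t \right)} = \left(\left(t^{2} - 2 t\right) - \frac{3}{-1}\right)^{2} = \left(\left(t^{2} - 2 t\right) - -3\right)^{2} = \left(\left(t^{2} - 2 t\right) + 3\right)^{2} = \left(3 + t^{2} - 2 t\right)^{2}$)
$-37328 - w{\left(70 \right)} = -37328 - \left(3 + 70^{2} - 140\right)^{2} = -37328 - \left(3 + 4900 - 140\right)^{2} = -37328 - 4763^{2} = -37328 - 22686169 = -22723497$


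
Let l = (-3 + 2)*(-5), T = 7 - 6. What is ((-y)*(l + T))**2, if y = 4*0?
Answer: 0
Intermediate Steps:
y = 0
T = 1
l = 5 (l = -1*(-5) = 5)
((-y)*(l + T))**2 = ((-1*0)*(5 + 1))**2 = (0*6)**2 = 0**2 = 0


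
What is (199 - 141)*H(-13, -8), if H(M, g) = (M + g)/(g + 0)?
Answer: 609/4 ≈ 152.25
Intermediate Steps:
H(M, g) = (M + g)/g
(199 - 141)*H(-13, -8) = (199 - 141)*((-13 - 8)/(-8)) = 58*(-1/8*(-21)) = 58*(21/8) = 609/4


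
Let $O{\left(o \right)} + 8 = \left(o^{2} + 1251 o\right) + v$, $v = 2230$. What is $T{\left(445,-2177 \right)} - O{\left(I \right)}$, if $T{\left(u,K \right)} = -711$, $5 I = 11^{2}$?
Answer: $- \frac{844821}{25} \approx -33793.0$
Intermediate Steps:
$I = \frac{121}{5}$ ($I = \frac{11^{2}}{5} = \frac{1}{5} \cdot 121 = \frac{121}{5} \approx 24.2$)
$O{\left(o \right)} = 2222 + o^{2} + 1251 o$ ($O{\left(o \right)} = -8 + \left(\left(o^{2} + 1251 o\right) + 2230\right) = -8 + \left(2230 + o^{2} + 1251 o\right) = 2222 + o^{2} + 1251 o$)
$T{\left(445,-2177 \right)} - O{\left(I \right)} = -711 - \left(2222 + \left(\frac{121}{5}\right)^{2} + 1251 \cdot \frac{121}{5}\right) = -711 - \left(2222 + \frac{14641}{25} + \frac{151371}{5}\right) = -711 - \frac{827046}{25} = - \frac{844821}{25}$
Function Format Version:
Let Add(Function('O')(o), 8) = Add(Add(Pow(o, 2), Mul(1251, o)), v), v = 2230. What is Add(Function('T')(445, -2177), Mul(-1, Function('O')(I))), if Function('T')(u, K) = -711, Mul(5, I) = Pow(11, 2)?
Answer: Rational(-844821, 25) ≈ -33793.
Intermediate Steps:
I = Rational(121, 5) (I = Mul(Rational(1, 5), Pow(11, 2)) = Mul(Rational(1, 5), 121) = Rational(121, 5) ≈ 24.200)
Function('O')(o) = Add(2222, Pow(o, 2), Mul(1251, o)) (Function('O')(o) = Add(-8, Add(Add(Pow(o, 2), Mul(1251, o)), 2230)) = Add(-8, Add(2230, Pow(o, 2), Mul(1251, o))) = Add(2222, Pow(o, 2), Mul(1251, o)))
Add(Function('T')(445, -2177), Mul(-1, Function('O')(I))) = Add(-711, Mul(-1, Add(2222, Pow(Rational(121, 5), 2), Mul(1251, Rational(121, 5))))) = Add(-711, Mul(-1, Add(2222, Rational(14641, 25), Rational(151371, 5)))) = Add(-711, Mul(-1, Rational(827046, 25))) = Add(-711, Rational(-827046, 25)) = Rational(-844821, 25)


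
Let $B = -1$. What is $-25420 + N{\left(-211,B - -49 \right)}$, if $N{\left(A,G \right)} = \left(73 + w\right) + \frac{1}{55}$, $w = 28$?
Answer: $- \frac{1392544}{55} \approx -25319.0$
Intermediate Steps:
$N{\left(A,G \right)} = \frac{5556}{55}$ ($N{\left(A,G \right)} = \left(73 + 28\right) + \frac{1}{55} = 101 + \frac{1}{55} = \frac{5556}{55}$)
$-25420 + N{\left(-211,B - -49 \right)} = -25420 + \frac{5556}{55} = - \frac{1392544}{55}$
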